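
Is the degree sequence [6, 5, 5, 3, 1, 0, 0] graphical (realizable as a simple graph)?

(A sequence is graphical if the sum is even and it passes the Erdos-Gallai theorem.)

Sum of degrees = 20. Sum is even but fails Erdos-Gallai. The sequence is NOT graphical.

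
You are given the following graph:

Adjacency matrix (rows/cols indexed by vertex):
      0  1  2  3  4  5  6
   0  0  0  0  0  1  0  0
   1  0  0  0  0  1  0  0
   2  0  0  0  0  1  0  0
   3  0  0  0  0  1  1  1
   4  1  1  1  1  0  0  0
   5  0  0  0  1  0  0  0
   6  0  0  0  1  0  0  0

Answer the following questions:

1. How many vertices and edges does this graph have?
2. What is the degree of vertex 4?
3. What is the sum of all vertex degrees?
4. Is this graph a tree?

Count: 7 vertices, 6 edges.
Vertex 4 has neighbors [0, 1, 2, 3], degree = 4.
Handshaking lemma: 2 * 6 = 12.
A graph is a tree iff it is connected and has exactly n-1 edges. This graph is connected (all 7 vertices in one component) and has 7-1 = 6 edges. It is a tree.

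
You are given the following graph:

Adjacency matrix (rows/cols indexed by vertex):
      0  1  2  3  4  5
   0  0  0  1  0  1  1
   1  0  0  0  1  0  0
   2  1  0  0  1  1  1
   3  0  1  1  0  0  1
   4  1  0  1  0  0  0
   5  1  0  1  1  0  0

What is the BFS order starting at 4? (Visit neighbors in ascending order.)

BFS from vertex 4 (neighbors processed in ascending order):
Visit order: 4, 0, 2, 5, 3, 1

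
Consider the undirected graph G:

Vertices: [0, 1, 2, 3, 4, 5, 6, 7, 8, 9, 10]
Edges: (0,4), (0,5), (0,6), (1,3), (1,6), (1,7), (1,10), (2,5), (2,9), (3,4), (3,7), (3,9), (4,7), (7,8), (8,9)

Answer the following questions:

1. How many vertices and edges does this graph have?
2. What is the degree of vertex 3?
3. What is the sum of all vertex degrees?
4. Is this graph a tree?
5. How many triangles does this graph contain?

Count: 11 vertices, 15 edges.
Vertex 3 has neighbors [1, 4, 7, 9], degree = 4.
Handshaking lemma: 2 * 15 = 30.
A tree on 11 vertices has 10 edges. This graph has 15 edges (5 extra). Not a tree.
Number of triangles = 2.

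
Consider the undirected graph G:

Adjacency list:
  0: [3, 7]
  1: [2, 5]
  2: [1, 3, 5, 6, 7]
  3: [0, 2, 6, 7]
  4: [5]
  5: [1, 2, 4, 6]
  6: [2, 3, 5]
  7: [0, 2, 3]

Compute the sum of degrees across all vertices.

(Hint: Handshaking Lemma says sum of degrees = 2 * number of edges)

Count edges: 12 edges.
By Handshaking Lemma: sum of degrees = 2 * 12 = 24.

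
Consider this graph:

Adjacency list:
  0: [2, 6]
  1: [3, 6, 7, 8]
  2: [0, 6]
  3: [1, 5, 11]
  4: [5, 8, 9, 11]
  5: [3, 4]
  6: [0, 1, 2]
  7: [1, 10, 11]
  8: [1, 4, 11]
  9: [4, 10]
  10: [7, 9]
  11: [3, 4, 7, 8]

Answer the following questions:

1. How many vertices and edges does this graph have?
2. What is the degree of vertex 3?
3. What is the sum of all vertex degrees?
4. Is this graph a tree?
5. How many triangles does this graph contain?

Count: 12 vertices, 17 edges.
Vertex 3 has neighbors [1, 5, 11], degree = 3.
Handshaking lemma: 2 * 17 = 34.
A tree on 12 vertices has 11 edges. This graph has 17 edges (6 extra). Not a tree.
Number of triangles = 2.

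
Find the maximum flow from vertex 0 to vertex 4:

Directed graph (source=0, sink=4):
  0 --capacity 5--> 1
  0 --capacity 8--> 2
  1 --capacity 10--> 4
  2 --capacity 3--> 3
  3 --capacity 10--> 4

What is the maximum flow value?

Computing max flow:
  Flow on (0->1): 5/5
  Flow on (0->2): 3/8
  Flow on (1->4): 5/10
  Flow on (2->3): 3/3
  Flow on (3->4): 3/10
Maximum flow = 8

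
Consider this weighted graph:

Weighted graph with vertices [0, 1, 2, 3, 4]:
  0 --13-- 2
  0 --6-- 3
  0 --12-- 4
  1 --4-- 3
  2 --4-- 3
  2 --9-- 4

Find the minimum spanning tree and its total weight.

Applying Kruskal's algorithm (sort edges by weight, add if no cycle):
  Add (1,3) w=4
  Add (2,3) w=4
  Add (0,3) w=6
  Add (2,4) w=9
  Skip (0,4) w=12 (creates cycle)
  Skip (0,2) w=13 (creates cycle)
MST weight = 23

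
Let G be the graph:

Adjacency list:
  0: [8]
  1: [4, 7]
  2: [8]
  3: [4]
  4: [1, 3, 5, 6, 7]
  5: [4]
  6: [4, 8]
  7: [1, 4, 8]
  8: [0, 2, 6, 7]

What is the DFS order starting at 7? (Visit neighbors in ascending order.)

DFS from vertex 7 (neighbors processed in ascending order):
Visit order: 7, 1, 4, 3, 5, 6, 8, 0, 2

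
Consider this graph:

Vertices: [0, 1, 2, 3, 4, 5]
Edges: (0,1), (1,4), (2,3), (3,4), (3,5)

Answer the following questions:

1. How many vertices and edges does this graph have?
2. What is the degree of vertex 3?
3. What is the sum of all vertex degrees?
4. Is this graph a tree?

Count: 6 vertices, 5 edges.
Vertex 3 has neighbors [2, 4, 5], degree = 3.
Handshaking lemma: 2 * 5 = 10.
A graph is a tree iff it is connected and has exactly n-1 edges. This graph is connected (all 6 vertices in one component) and has 6-1 = 5 edges. It is a tree.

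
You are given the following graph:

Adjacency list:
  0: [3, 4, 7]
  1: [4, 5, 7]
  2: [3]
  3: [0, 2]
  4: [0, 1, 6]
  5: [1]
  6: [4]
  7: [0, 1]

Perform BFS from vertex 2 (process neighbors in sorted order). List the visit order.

BFS from vertex 2 (neighbors processed in ascending order):
Visit order: 2, 3, 0, 4, 7, 1, 6, 5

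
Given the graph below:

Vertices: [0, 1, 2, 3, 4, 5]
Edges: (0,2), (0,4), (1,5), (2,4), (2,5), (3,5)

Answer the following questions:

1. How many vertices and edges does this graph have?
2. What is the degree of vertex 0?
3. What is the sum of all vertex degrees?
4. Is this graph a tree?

Count: 6 vertices, 6 edges.
Vertex 0 has neighbors [2, 4], degree = 2.
Handshaking lemma: 2 * 6 = 12.
A tree on 6 vertices has 5 edges. This graph has 6 edges (1 extra). Not a tree.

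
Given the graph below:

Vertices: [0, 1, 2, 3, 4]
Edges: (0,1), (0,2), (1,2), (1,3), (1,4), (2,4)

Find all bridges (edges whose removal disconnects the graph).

A bridge is an edge whose removal increases the number of connected components.
Bridges found: (1,3)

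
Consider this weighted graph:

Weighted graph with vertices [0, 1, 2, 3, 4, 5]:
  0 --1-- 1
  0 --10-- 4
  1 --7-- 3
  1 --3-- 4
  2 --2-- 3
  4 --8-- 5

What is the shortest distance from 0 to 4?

Using Dijkstra's algorithm from vertex 0:
Shortest path: 0 -> 1 -> 4
Total weight: 1 + 3 = 4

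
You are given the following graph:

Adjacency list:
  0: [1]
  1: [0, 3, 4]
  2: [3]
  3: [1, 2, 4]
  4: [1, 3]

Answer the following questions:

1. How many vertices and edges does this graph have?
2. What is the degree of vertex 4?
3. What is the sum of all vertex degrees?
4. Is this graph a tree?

Count: 5 vertices, 5 edges.
Vertex 4 has neighbors [1, 3], degree = 2.
Handshaking lemma: 2 * 5 = 10.
A tree on 5 vertices has 4 edges. This graph has 5 edges (1 extra). Not a tree.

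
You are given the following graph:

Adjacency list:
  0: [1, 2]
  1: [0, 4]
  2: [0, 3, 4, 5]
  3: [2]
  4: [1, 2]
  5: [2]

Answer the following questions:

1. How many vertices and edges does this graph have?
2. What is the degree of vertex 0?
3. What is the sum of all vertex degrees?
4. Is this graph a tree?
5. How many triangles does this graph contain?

Count: 6 vertices, 6 edges.
Vertex 0 has neighbors [1, 2], degree = 2.
Handshaking lemma: 2 * 6 = 12.
A tree on 6 vertices has 5 edges. This graph has 6 edges (1 extra). Not a tree.
Number of triangles = 0.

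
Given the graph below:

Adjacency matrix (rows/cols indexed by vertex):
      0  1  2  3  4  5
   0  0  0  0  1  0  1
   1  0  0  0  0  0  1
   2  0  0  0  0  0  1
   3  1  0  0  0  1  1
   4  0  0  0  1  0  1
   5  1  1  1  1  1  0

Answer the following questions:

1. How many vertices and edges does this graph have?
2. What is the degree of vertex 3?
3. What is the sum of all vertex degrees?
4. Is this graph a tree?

Count: 6 vertices, 7 edges.
Vertex 3 has neighbors [0, 4, 5], degree = 3.
Handshaking lemma: 2 * 7 = 14.
A tree on 6 vertices has 5 edges. This graph has 7 edges (2 extra). Not a tree.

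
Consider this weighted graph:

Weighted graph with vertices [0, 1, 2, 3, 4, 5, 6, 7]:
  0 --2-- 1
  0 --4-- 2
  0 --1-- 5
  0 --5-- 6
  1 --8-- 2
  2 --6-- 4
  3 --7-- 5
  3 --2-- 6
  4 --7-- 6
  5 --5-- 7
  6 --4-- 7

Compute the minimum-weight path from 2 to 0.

Using Dijkstra's algorithm from vertex 2:
Shortest path: 2 -> 0
Total weight: 4 = 4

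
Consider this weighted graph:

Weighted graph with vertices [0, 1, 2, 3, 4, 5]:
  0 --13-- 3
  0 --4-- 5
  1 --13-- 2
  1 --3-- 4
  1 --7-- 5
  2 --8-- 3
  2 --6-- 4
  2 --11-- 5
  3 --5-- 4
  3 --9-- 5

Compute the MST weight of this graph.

Applying Kruskal's algorithm (sort edges by weight, add if no cycle):
  Add (1,4) w=3
  Add (0,5) w=4
  Add (3,4) w=5
  Add (2,4) w=6
  Add (1,5) w=7
  Skip (2,3) w=8 (creates cycle)
  Skip (3,5) w=9 (creates cycle)
  Skip (2,5) w=11 (creates cycle)
  Skip (0,3) w=13 (creates cycle)
  Skip (1,2) w=13 (creates cycle)
MST weight = 25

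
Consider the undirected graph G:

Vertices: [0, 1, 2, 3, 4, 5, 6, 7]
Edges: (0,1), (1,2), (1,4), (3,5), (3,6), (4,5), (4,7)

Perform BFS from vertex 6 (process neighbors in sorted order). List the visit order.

BFS from vertex 6 (neighbors processed in ascending order):
Visit order: 6, 3, 5, 4, 1, 7, 0, 2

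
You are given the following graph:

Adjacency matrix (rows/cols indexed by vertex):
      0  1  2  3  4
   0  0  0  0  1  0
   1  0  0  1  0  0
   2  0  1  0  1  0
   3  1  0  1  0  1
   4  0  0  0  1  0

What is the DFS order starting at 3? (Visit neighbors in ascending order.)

DFS from vertex 3 (neighbors processed in ascending order):
Visit order: 3, 0, 2, 1, 4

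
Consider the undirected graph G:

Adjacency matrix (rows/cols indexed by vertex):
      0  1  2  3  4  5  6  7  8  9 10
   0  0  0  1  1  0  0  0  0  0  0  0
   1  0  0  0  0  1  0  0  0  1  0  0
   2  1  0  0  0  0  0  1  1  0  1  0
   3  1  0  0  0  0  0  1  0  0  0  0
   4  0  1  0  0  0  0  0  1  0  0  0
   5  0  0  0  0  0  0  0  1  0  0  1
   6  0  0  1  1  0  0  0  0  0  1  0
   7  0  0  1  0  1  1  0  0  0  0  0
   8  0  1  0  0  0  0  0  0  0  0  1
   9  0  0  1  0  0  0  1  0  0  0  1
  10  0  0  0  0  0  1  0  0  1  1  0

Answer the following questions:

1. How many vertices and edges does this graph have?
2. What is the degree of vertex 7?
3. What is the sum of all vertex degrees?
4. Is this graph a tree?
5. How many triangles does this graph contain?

Count: 11 vertices, 14 edges.
Vertex 7 has neighbors [2, 4, 5], degree = 3.
Handshaking lemma: 2 * 14 = 28.
A tree on 11 vertices has 10 edges. This graph has 14 edges (4 extra). Not a tree.
Number of triangles = 1.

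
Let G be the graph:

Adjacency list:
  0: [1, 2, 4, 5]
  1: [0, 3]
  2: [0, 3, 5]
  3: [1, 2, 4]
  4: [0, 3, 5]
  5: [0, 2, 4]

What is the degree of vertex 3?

Vertex 3 has neighbors [1, 2, 4], so deg(3) = 3.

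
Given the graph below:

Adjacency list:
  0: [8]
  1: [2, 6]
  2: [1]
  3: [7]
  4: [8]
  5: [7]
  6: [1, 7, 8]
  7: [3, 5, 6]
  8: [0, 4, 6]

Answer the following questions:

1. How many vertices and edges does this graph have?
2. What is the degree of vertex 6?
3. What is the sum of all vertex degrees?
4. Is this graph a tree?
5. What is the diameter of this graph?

Count: 9 vertices, 8 edges.
Vertex 6 has neighbors [1, 7, 8], degree = 3.
Handshaking lemma: 2 * 8 = 16.
A graph is a tree iff it is connected and has exactly n-1 edges. This graph is connected (all 9 vertices in one component) and has 9-1 = 8 edges. It is a tree.
Diameter (longest shortest path) = 4.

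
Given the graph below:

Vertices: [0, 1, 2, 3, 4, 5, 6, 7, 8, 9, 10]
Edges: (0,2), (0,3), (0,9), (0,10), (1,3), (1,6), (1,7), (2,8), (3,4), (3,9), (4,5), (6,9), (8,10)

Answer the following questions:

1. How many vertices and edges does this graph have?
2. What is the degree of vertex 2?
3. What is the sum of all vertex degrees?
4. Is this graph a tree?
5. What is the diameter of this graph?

Count: 11 vertices, 13 edges.
Vertex 2 has neighbors [0, 8], degree = 2.
Handshaking lemma: 2 * 13 = 26.
A tree on 11 vertices has 10 edges. This graph has 13 edges (3 extra). Not a tree.
Diameter (longest shortest path) = 5.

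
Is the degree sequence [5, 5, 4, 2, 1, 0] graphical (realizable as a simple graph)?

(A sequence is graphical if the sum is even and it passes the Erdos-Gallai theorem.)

Sum of degrees = 17. Sum is odd, so the sequence is NOT graphical.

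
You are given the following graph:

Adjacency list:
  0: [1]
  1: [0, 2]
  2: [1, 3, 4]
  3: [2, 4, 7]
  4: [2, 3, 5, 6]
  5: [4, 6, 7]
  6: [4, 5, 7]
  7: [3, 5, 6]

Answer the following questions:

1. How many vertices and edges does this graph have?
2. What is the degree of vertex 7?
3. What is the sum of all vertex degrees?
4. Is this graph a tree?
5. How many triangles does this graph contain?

Count: 8 vertices, 11 edges.
Vertex 7 has neighbors [3, 5, 6], degree = 3.
Handshaking lemma: 2 * 11 = 22.
A tree on 8 vertices has 7 edges. This graph has 11 edges (4 extra). Not a tree.
Number of triangles = 3.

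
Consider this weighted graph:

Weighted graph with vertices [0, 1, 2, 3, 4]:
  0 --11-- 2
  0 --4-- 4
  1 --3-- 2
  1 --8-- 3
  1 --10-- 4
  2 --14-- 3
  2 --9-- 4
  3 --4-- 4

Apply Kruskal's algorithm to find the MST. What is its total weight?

Applying Kruskal's algorithm (sort edges by weight, add if no cycle):
  Add (1,2) w=3
  Add (0,4) w=4
  Add (3,4) w=4
  Add (1,3) w=8
  Skip (2,4) w=9 (creates cycle)
  Skip (1,4) w=10 (creates cycle)
  Skip (0,2) w=11 (creates cycle)
  Skip (2,3) w=14 (creates cycle)
MST weight = 19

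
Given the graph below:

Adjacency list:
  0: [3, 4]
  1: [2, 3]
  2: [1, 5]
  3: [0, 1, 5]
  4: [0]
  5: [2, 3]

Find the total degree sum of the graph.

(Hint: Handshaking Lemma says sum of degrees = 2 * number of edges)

Count edges: 6 edges.
By Handshaking Lemma: sum of degrees = 2 * 6 = 12.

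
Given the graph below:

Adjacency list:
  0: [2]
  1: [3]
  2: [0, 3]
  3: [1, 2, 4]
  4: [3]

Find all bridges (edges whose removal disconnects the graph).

A bridge is an edge whose removal increases the number of connected components.
Bridges found: (0,2), (1,3), (2,3), (3,4)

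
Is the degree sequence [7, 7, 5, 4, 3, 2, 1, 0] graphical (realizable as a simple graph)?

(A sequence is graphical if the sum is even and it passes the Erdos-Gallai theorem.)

Sum of degrees = 29. Sum is odd, so the sequence is NOT graphical.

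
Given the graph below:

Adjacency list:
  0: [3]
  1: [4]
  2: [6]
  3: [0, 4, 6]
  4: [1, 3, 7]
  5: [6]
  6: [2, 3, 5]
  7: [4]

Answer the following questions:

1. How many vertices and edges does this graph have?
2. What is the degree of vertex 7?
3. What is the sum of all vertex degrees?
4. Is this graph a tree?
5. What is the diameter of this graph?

Count: 8 vertices, 7 edges.
Vertex 7 has neighbors [4], degree = 1.
Handshaking lemma: 2 * 7 = 14.
A graph is a tree iff it is connected and has exactly n-1 edges. This graph is connected (all 8 vertices in one component) and has 8-1 = 7 edges. It is a tree.
Diameter (longest shortest path) = 4.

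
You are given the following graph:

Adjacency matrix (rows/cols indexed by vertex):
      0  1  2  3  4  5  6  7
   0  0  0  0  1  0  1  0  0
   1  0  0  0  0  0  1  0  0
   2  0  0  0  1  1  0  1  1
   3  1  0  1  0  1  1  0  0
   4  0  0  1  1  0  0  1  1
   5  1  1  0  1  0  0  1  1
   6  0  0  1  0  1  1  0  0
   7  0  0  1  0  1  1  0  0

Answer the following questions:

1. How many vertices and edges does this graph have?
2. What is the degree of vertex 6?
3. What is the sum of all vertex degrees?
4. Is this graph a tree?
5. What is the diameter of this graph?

Count: 8 vertices, 13 edges.
Vertex 6 has neighbors [2, 4, 5], degree = 3.
Handshaking lemma: 2 * 13 = 26.
A tree on 8 vertices has 7 edges. This graph has 13 edges (6 extra). Not a tree.
Diameter (longest shortest path) = 3.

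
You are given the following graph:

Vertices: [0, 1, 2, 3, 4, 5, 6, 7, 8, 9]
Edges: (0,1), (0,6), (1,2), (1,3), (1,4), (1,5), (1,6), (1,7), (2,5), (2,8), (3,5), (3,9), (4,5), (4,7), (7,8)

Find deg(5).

Vertex 5 has neighbors [1, 2, 3, 4], so deg(5) = 4.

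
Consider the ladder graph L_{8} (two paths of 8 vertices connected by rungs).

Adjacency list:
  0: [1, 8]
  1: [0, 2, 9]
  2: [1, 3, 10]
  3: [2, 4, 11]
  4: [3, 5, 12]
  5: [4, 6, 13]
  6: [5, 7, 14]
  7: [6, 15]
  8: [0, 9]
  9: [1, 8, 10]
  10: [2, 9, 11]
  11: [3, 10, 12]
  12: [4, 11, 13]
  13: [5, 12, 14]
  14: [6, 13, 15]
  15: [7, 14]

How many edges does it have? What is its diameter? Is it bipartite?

Ladder graph L_{8}: 8 rungs + 2 * (8-1) path edges = 8 + 14 = 22 edges.
Diameter = 8.
Ladder graphs are bipartite (alternating coloring along each path).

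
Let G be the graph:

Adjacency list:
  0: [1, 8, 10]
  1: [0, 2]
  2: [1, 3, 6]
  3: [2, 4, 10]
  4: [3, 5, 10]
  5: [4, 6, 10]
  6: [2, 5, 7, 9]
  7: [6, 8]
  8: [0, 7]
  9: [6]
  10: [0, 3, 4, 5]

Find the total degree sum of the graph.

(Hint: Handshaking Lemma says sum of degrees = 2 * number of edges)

Count edges: 15 edges.
By Handshaking Lemma: sum of degrees = 2 * 15 = 30.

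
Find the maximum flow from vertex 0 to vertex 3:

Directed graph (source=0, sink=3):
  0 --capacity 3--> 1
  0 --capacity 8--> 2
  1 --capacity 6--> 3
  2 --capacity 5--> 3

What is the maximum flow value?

Computing max flow:
  Flow on (0->1): 3/3
  Flow on (0->2): 5/8
  Flow on (1->3): 3/6
  Flow on (2->3): 5/5
Maximum flow = 8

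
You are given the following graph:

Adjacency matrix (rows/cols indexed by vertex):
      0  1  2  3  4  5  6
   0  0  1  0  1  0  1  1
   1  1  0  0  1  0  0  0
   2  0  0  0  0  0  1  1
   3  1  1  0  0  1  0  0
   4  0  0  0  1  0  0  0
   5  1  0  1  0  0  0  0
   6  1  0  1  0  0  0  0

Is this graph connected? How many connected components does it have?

Checking connectivity: the graph has 1 connected component(s).
All vertices are reachable from each other. The graph IS connected.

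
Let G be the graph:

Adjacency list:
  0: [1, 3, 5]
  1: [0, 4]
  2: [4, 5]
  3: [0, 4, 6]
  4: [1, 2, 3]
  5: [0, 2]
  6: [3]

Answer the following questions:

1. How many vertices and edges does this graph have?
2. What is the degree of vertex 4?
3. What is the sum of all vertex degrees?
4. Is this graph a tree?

Count: 7 vertices, 8 edges.
Vertex 4 has neighbors [1, 2, 3], degree = 3.
Handshaking lemma: 2 * 8 = 16.
A tree on 7 vertices has 6 edges. This graph has 8 edges (2 extra). Not a tree.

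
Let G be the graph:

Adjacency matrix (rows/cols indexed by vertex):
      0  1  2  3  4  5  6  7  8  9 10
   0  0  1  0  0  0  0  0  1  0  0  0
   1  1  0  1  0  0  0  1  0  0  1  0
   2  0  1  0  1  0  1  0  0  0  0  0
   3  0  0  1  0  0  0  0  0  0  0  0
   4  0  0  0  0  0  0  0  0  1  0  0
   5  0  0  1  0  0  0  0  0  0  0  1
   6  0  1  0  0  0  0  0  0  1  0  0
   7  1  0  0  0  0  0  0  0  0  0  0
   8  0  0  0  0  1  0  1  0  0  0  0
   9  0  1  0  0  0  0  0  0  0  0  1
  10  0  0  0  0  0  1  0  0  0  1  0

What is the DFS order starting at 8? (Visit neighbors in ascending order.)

DFS from vertex 8 (neighbors processed in ascending order):
Visit order: 8, 4, 6, 1, 0, 7, 2, 3, 5, 10, 9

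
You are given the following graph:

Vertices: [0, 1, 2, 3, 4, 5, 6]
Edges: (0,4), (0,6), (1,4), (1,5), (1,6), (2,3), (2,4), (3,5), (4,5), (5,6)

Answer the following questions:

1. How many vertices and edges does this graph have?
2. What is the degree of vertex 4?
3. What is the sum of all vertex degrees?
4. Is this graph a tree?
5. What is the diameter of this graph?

Count: 7 vertices, 10 edges.
Vertex 4 has neighbors [0, 1, 2, 5], degree = 4.
Handshaking lemma: 2 * 10 = 20.
A tree on 7 vertices has 6 edges. This graph has 10 edges (4 extra). Not a tree.
Diameter (longest shortest path) = 3.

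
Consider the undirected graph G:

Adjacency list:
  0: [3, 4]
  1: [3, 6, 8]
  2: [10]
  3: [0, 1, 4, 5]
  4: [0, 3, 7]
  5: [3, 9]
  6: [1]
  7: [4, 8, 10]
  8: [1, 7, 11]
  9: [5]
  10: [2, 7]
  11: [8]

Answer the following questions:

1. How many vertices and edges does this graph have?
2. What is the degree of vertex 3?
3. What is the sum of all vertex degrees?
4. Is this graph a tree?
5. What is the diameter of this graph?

Count: 12 vertices, 13 edges.
Vertex 3 has neighbors [0, 1, 4, 5], degree = 4.
Handshaking lemma: 2 * 13 = 26.
A tree on 12 vertices has 11 edges. This graph has 13 edges (2 extra). Not a tree.
Diameter (longest shortest path) = 6.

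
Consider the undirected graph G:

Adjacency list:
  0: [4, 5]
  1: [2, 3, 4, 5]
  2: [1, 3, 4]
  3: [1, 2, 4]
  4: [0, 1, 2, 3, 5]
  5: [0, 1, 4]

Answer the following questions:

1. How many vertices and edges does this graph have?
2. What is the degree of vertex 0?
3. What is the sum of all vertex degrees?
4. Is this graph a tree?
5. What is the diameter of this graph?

Count: 6 vertices, 10 edges.
Vertex 0 has neighbors [4, 5], degree = 2.
Handshaking lemma: 2 * 10 = 20.
A tree on 6 vertices has 5 edges. This graph has 10 edges (5 extra). Not a tree.
Diameter (longest shortest path) = 2.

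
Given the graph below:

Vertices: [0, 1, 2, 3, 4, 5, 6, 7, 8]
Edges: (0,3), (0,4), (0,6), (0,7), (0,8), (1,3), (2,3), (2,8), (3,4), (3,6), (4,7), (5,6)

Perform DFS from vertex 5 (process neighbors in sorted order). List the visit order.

DFS from vertex 5 (neighbors processed in ascending order):
Visit order: 5, 6, 0, 3, 1, 2, 8, 4, 7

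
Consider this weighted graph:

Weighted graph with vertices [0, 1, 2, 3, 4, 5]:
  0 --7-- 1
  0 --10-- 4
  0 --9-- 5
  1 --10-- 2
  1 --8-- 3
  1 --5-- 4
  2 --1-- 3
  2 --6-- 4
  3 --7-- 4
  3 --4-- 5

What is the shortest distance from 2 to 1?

Using Dijkstra's algorithm from vertex 2:
Shortest path: 2 -> 3 -> 1
Total weight: 1 + 8 = 9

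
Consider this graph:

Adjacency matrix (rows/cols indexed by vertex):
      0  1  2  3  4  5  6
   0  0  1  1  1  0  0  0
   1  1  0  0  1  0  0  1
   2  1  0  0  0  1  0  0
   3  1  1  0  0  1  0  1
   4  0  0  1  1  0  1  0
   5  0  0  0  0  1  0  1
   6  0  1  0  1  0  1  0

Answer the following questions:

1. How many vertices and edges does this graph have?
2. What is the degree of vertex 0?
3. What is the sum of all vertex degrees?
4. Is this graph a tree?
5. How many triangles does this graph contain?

Count: 7 vertices, 10 edges.
Vertex 0 has neighbors [1, 2, 3], degree = 3.
Handshaking lemma: 2 * 10 = 20.
A tree on 7 vertices has 6 edges. This graph has 10 edges (4 extra). Not a tree.
Number of triangles = 2.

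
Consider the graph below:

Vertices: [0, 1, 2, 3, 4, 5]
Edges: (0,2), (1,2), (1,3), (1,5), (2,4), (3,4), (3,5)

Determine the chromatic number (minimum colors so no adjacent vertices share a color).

The graph has a maximum clique of size 3 (lower bound on chromatic number).
A valid 3-coloring: {0: 0, 1: 0, 2: 1, 3: 1, 4: 0, 5: 2}.
Chromatic number = 3.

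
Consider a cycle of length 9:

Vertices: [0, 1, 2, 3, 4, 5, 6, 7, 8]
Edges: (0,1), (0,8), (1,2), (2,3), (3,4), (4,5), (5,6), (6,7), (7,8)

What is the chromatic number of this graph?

This is an odd cycle (C_9). Odd cycles are not bipartite (any 2-coloring forces two adjacent vertices to match), and 3 colors suffice.
Chromatic number = 3.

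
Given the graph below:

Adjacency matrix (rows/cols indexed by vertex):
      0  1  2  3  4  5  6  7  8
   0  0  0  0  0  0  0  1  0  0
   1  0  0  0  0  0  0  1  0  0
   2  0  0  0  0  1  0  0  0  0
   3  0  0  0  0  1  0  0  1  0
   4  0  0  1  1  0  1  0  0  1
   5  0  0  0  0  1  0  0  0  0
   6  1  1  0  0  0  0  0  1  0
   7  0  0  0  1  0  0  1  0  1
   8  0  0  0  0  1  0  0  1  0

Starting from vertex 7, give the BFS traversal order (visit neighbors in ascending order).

BFS from vertex 7 (neighbors processed in ascending order):
Visit order: 7, 3, 6, 8, 4, 0, 1, 2, 5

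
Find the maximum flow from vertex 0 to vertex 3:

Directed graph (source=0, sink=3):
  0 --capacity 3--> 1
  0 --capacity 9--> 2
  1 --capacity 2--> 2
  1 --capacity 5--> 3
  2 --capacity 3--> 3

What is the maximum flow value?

Computing max flow:
  Flow on (0->1): 3/3
  Flow on (0->2): 3/9
  Flow on (1->3): 3/5
  Flow on (2->3): 3/3
Maximum flow = 6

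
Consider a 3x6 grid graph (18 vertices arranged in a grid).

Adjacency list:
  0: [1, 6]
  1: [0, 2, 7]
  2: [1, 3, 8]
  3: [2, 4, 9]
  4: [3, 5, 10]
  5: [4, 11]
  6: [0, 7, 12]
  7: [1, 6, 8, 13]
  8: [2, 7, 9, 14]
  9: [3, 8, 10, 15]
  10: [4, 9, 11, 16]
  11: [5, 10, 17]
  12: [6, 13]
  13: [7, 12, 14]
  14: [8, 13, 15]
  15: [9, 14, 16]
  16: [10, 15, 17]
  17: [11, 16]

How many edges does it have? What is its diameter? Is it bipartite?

A 3x6 grid has 12 vertical edges and 15 horizontal edges.
Total edges = 12 + 15 = 27.
Diameter = (3-1) + (6-1) = 7 (corner to opposite corner).
Grid graphs are bipartite (checkerboard coloring).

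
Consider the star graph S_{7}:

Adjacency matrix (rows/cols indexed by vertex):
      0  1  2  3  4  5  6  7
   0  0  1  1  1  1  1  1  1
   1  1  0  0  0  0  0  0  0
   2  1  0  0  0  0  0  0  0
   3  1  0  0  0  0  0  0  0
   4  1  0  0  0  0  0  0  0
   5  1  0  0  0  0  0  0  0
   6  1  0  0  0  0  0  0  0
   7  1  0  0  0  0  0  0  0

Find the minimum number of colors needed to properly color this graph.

S_{7} has one hub adjacent to 7 leaves; leaves are pairwise non-adjacent.
Color the hub 0 and every leaf 1.
Chromatic number = 2.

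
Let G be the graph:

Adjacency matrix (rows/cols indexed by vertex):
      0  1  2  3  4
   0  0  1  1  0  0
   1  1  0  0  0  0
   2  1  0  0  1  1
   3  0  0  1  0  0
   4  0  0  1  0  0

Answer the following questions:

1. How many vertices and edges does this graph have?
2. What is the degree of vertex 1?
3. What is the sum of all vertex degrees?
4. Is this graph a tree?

Count: 5 vertices, 4 edges.
Vertex 1 has neighbors [0], degree = 1.
Handshaking lemma: 2 * 4 = 8.
A graph is a tree iff it is connected and has exactly n-1 edges. This graph is connected (all 5 vertices in one component) and has 5-1 = 4 edges. It is a tree.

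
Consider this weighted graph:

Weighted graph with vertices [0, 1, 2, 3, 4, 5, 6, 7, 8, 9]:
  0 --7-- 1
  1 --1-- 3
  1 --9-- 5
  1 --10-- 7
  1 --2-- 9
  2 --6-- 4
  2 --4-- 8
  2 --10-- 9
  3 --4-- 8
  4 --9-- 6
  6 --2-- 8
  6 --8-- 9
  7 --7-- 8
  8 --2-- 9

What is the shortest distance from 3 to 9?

Using Dijkstra's algorithm from vertex 3:
Shortest path: 3 -> 1 -> 9
Total weight: 1 + 2 = 3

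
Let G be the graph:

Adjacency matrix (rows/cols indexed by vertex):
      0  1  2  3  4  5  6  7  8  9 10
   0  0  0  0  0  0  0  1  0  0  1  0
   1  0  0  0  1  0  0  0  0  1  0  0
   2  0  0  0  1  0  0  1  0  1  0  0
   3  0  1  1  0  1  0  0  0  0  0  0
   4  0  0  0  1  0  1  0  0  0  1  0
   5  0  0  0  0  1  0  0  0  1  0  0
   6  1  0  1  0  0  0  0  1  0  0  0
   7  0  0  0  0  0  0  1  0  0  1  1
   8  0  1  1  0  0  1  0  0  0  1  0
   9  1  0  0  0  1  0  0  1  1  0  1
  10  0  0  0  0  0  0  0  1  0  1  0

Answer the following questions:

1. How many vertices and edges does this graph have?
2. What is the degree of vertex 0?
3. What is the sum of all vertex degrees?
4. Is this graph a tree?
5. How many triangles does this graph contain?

Count: 11 vertices, 16 edges.
Vertex 0 has neighbors [6, 9], degree = 2.
Handshaking lemma: 2 * 16 = 32.
A tree on 11 vertices has 10 edges. This graph has 16 edges (6 extra). Not a tree.
Number of triangles = 1.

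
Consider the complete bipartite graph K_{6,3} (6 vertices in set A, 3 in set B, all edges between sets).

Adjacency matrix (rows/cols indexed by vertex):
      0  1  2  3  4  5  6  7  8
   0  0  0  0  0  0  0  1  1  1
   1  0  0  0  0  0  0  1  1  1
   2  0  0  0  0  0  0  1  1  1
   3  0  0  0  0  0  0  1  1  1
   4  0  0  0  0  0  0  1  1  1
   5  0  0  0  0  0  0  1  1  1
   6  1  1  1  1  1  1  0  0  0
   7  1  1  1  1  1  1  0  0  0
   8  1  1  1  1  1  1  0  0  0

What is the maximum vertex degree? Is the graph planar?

Set-A vertices have degree 3; set-B vertices have degree 6. Maximum degree = max(6,3) = 6.
K_{6,3} contains K_{3,3} as a subgraph (since both sides have >= 3 vertices); by Kuratowski's theorem it is not planar.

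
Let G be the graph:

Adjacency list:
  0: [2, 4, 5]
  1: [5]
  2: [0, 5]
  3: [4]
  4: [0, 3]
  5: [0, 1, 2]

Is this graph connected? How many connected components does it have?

Checking connectivity: the graph has 1 connected component(s).
All vertices are reachable from each other. The graph IS connected.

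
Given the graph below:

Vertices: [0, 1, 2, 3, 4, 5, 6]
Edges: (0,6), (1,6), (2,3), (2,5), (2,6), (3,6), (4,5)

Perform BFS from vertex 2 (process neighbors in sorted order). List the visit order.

BFS from vertex 2 (neighbors processed in ascending order):
Visit order: 2, 3, 5, 6, 4, 0, 1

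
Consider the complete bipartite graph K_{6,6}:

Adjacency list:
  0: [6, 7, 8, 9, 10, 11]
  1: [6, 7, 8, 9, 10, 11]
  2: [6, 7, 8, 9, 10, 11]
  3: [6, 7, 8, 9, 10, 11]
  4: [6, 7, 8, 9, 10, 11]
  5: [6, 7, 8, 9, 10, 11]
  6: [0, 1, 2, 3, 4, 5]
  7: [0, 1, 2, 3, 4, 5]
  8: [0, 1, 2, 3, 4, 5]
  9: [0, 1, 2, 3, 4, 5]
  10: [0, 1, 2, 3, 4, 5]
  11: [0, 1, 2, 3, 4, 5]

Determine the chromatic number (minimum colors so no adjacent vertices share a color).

K_{6,6} is bipartite: vertices split into two independent sets of size 6 and 6.
Color one set 0, the other 1. No adjacent vertices share a color.
Chromatic number = 2.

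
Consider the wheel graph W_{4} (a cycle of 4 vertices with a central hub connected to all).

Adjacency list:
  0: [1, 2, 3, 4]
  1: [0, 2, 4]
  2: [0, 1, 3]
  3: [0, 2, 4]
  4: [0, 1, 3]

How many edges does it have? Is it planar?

Wheel graph W_{4}: 4 cycle edges + 4 spoke edges = 8 edges.
Total vertices: 5.
The graph is planar.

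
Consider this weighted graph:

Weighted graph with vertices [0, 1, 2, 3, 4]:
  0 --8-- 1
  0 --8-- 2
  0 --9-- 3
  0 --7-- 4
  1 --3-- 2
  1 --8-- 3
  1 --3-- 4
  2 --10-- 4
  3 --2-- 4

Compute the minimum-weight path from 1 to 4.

Using Dijkstra's algorithm from vertex 1:
Shortest path: 1 -> 4
Total weight: 3 = 3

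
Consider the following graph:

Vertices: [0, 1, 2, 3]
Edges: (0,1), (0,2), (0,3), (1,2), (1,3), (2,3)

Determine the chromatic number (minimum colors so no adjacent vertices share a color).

The graph has a maximum clique of size 4 (lower bound on chromatic number).
A valid 4-coloring: {0: 0, 1: 1, 2: 2, 3: 3}.
Chromatic number = 4.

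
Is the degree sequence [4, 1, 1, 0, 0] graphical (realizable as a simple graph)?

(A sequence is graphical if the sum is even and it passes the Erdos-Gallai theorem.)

Sum of degrees = 6. Sum is even but fails Erdos-Gallai. The sequence is NOT graphical.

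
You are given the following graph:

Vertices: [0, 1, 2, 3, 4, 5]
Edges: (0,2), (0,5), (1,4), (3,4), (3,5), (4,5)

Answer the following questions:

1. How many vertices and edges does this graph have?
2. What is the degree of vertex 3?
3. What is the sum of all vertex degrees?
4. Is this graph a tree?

Count: 6 vertices, 6 edges.
Vertex 3 has neighbors [4, 5], degree = 2.
Handshaking lemma: 2 * 6 = 12.
A tree on 6 vertices has 5 edges. This graph has 6 edges (1 extra). Not a tree.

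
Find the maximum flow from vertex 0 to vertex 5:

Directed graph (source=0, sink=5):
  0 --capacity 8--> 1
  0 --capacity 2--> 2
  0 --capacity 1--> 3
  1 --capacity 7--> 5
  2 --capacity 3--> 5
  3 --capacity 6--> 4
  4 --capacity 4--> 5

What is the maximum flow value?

Computing max flow:
  Flow on (0->1): 7/8
  Flow on (0->2): 2/2
  Flow on (0->3): 1/1
  Flow on (1->5): 7/7
  Flow on (2->5): 2/3
  Flow on (3->4): 1/6
  Flow on (4->5): 1/4
Maximum flow = 10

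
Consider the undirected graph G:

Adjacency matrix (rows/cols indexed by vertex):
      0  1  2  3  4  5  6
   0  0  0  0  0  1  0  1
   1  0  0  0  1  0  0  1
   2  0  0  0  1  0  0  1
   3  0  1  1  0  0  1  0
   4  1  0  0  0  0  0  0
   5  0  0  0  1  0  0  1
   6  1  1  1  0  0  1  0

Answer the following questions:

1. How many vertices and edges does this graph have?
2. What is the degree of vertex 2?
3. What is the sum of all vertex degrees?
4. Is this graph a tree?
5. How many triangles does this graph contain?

Count: 7 vertices, 8 edges.
Vertex 2 has neighbors [3, 6], degree = 2.
Handshaking lemma: 2 * 8 = 16.
A tree on 7 vertices has 6 edges. This graph has 8 edges (2 extra). Not a tree.
Number of triangles = 0.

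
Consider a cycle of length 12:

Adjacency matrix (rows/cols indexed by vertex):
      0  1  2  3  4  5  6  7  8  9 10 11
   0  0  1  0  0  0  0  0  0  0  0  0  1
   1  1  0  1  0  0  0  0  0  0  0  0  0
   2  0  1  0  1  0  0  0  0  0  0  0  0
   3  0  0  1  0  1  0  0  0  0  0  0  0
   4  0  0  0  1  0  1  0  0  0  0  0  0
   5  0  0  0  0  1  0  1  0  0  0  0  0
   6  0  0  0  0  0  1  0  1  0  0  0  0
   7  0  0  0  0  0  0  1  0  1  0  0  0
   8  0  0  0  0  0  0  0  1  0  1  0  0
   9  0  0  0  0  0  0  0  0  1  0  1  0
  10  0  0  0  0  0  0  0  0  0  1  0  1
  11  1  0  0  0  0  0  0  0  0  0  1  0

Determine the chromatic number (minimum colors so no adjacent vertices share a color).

This is an even cycle (C_12). Even cycles are bipartite.
Chromatic number = 2.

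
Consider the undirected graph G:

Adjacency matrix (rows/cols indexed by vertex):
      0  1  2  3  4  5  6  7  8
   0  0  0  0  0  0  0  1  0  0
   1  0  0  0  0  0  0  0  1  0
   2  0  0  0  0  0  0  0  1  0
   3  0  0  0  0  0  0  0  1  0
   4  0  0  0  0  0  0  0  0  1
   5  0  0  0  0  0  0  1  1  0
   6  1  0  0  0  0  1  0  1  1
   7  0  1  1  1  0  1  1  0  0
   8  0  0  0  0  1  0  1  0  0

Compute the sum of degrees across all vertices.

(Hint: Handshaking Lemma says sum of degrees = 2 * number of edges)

Count edges: 9 edges.
By Handshaking Lemma: sum of degrees = 2 * 9 = 18.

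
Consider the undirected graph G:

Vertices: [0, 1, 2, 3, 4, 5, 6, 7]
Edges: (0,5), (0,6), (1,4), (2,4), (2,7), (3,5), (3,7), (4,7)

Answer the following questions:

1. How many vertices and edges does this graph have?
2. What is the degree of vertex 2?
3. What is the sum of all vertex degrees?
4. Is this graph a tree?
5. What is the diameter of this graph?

Count: 8 vertices, 8 edges.
Vertex 2 has neighbors [4, 7], degree = 2.
Handshaking lemma: 2 * 8 = 16.
A tree on 8 vertices has 7 edges. This graph has 8 edges (1 extra). Not a tree.
Diameter (longest shortest path) = 6.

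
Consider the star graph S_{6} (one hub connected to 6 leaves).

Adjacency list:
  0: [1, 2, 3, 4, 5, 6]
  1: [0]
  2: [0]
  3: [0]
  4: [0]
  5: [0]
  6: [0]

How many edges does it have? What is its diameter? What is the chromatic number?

Star graph S_{6}: the hub connects to all 6 leaves.
Edges = 6.
Diameter = 2 (any leaf to hub is 1, leaf to leaf through hub is 2).
Star graphs are bipartite (hub vs leaves), so chromatic number = 2.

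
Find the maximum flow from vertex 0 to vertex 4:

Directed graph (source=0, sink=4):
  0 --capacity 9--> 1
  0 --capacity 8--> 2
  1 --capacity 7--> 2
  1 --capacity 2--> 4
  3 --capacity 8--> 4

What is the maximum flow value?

Computing max flow:
  Flow on (0->1): 2/9
  Flow on (1->4): 2/2
Maximum flow = 2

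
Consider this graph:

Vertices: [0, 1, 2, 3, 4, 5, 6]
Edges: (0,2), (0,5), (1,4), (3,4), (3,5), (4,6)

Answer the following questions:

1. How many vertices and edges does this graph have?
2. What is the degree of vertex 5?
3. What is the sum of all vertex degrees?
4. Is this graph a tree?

Count: 7 vertices, 6 edges.
Vertex 5 has neighbors [0, 3], degree = 2.
Handshaking lemma: 2 * 6 = 12.
A graph is a tree iff it is connected and has exactly n-1 edges. This graph is connected (all 7 vertices in one component) and has 7-1 = 6 edges. It is a tree.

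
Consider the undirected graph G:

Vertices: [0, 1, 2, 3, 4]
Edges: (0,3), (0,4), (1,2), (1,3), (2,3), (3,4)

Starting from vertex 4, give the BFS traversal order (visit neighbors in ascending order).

BFS from vertex 4 (neighbors processed in ascending order):
Visit order: 4, 0, 3, 1, 2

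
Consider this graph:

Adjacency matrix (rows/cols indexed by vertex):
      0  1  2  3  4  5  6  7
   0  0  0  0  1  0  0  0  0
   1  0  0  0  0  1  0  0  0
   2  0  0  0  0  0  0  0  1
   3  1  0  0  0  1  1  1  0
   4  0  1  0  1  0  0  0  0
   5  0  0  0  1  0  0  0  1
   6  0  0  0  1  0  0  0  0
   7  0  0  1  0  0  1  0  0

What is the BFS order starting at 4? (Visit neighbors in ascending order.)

BFS from vertex 4 (neighbors processed in ascending order):
Visit order: 4, 1, 3, 0, 5, 6, 7, 2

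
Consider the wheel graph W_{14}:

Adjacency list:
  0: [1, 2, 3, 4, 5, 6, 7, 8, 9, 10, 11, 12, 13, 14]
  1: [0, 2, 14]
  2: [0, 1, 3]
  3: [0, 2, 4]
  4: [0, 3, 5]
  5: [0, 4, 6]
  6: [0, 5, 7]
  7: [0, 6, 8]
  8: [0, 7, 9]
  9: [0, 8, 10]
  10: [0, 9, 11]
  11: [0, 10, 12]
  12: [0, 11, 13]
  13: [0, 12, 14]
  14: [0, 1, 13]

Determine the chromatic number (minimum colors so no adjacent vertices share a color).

W_{14} = C_{14} plus a hub adjacent to every cycle vertex.
The outer cycle needs 2 colors (even cycle); the hub is adjacent to all of them so needs a fresh color.
Chromatic number = 2 + 1 = 3.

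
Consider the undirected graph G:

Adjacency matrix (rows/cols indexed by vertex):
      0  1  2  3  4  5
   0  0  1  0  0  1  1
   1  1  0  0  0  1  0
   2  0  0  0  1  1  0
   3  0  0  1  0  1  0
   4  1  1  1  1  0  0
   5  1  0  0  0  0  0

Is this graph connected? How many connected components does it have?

Checking connectivity: the graph has 1 connected component(s).
All vertices are reachable from each other. The graph IS connected.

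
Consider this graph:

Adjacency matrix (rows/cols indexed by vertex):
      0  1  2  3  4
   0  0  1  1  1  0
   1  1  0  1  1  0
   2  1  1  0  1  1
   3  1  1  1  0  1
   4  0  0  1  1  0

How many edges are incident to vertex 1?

Vertex 1 has neighbors [0, 2, 3], so deg(1) = 3.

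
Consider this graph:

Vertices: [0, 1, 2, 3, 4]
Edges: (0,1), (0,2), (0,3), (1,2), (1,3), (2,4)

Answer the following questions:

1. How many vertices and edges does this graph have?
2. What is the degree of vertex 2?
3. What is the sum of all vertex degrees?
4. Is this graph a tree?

Count: 5 vertices, 6 edges.
Vertex 2 has neighbors [0, 1, 4], degree = 3.
Handshaking lemma: 2 * 6 = 12.
A tree on 5 vertices has 4 edges. This graph has 6 edges (2 extra). Not a tree.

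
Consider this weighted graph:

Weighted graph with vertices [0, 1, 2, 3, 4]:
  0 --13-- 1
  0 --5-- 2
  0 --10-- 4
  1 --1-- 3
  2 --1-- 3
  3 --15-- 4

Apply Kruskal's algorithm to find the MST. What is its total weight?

Applying Kruskal's algorithm (sort edges by weight, add if no cycle):
  Add (1,3) w=1
  Add (2,3) w=1
  Add (0,2) w=5
  Add (0,4) w=10
  Skip (0,1) w=13 (creates cycle)
  Skip (3,4) w=15 (creates cycle)
MST weight = 17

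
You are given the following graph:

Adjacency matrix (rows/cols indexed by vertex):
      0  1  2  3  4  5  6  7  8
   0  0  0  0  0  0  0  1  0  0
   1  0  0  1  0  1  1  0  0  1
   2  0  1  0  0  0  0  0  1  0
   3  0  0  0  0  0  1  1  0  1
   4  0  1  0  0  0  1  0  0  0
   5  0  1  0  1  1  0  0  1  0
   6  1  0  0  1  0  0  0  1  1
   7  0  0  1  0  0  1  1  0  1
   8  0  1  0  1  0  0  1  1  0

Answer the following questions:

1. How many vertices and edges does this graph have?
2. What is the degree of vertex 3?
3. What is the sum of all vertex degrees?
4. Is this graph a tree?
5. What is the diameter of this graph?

Count: 9 vertices, 14 edges.
Vertex 3 has neighbors [5, 6, 8], degree = 3.
Handshaking lemma: 2 * 14 = 28.
A tree on 9 vertices has 8 edges. This graph has 14 edges (6 extra). Not a tree.
Diameter (longest shortest path) = 4.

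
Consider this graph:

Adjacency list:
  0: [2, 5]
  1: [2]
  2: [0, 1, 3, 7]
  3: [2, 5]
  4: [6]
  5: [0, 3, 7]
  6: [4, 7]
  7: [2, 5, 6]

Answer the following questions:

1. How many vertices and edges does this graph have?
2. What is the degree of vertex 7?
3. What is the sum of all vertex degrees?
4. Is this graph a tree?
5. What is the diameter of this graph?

Count: 8 vertices, 9 edges.
Vertex 7 has neighbors [2, 5, 6], degree = 3.
Handshaking lemma: 2 * 9 = 18.
A tree on 8 vertices has 7 edges. This graph has 9 edges (2 extra). Not a tree.
Diameter (longest shortest path) = 4.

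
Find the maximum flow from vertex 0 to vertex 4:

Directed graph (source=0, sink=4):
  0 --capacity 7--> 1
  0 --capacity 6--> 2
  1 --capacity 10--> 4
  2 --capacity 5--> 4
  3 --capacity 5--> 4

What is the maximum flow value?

Computing max flow:
  Flow on (0->1): 7/7
  Flow on (0->2): 5/6
  Flow on (1->4): 7/10
  Flow on (2->4): 5/5
Maximum flow = 12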